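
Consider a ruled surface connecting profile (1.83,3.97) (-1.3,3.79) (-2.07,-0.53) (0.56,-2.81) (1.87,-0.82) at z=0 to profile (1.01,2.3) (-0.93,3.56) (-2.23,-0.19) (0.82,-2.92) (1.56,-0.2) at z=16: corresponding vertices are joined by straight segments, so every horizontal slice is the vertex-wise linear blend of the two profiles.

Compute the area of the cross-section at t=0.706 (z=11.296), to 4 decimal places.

Cross-section at t=0.706: each vertex is (1-t)·p0[i] + t·p1[i].
  v1: (1-0.706)·(1.83,3.97) + 0.706·(1.01,2.3) = (1.2511,2.7910)
  v2: (1-0.706)·(-1.3,3.79) + 0.706·(-0.93,3.56) = (-1.0388,3.6276)
  v3: (1-0.706)·(-2.07,-0.53) + 0.706·(-2.23,-0.19) = (-2.1830,-0.2900)
  v4: (1-0.706)·(0.56,-2.81) + 0.706·(0.82,-2.92) = (0.7436,-2.8877)
  v5: (1-0.706)·(1.87,-0.82) + 0.706·(1.56,-0.2) = (1.6511,-0.3823)
Shoelace sum Σ(x_i·y_{i+1} − x_{i+1}·y_i):
  i=1: 1.2511·3.6276 − -1.0388·2.7910 = +7.4377 (running +7.4377)
  i=2: -1.0388·-0.2900 − -2.1830·3.6276 = +8.2202 (running +15.6578)
  i=3: -2.1830·-2.8877 − 0.7436·-0.2900 = +6.5192 (running +22.1771)
  i=4: 0.7436·-0.3823 − 1.6511·-2.8877 = +4.4837 (running +26.6607)
  i=5: 1.6511·2.7910 − 1.2511·-0.3823 = +5.0866 (running +31.7473)
Area = |Σ|/2 = |31.7473|/2 = 15.8737

Area at t=0.706: 15.8737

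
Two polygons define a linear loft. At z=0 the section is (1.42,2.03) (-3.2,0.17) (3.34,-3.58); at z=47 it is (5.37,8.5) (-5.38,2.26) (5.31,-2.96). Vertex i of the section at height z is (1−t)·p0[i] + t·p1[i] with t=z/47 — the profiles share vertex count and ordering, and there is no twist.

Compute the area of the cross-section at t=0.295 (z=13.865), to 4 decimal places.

Cross-section at t=0.295: each vertex is (1-t)·p0[i] + t·p1[i].
  v1: (1-0.295)·(1.42,2.03) + 0.295·(5.37,8.5) = (2.5853,3.9386)
  v2: (1-0.295)·(-3.2,0.17) + 0.295·(-5.38,2.26) = (-3.8431,0.7865)
  v3: (1-0.295)·(3.34,-3.58) + 0.295·(5.31,-2.96) = (3.9211,-3.3971)
Shoelace sum Σ(x_i·y_{i+1} − x_{i+1}·y_i):
  i=1: 2.5853·0.7865 − -3.8431·3.9386 = +17.1701 (running +17.1701)
  i=2: -3.8431·-3.3971 − 3.9211·0.7865 = +9.9712 (running +27.1413)
  i=3: 3.9211·3.9386 − 2.5853·-3.3971 = +24.2264 (running +51.3677)
Area = |Σ|/2 = |51.3677|/2 = 25.6838

Area at t=0.295: 25.6838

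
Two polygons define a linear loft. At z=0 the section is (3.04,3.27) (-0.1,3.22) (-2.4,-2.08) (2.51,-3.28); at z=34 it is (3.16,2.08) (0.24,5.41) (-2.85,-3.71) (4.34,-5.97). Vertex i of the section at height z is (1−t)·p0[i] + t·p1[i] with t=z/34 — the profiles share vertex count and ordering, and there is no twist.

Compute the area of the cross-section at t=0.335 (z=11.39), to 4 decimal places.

Area at t=0.335: 31.4494

Cross-section at t=0.335: each vertex is (1-t)·p0[i] + t·p1[i].
  v1: (1-0.335)·(3.04,3.27) + 0.335·(3.16,2.08) = (3.0802,2.8714)
  v2: (1-0.335)·(-0.1,3.22) + 0.335·(0.24,5.41) = (0.0139,3.9537)
  v3: (1-0.335)·(-2.4,-2.08) + 0.335·(-2.85,-3.71) = (-2.5508,-2.6261)
  v4: (1-0.335)·(2.51,-3.28) + 0.335·(4.34,-5.97) = (3.1231,-4.1812)
Shoelace sum Σ(x_i·y_{i+1} − x_{i+1}·y_i):
  i=1: 3.0802·3.9537 − 0.0139·2.8714 = +12.1381 (running +12.1381)
  i=2: 0.0139·-2.6261 − -2.5508·3.9537 = +10.0483 (running +22.1864)
  i=3: -2.5508·-4.1812 − 3.1231·-2.6261 = +18.8664 (running +41.0527)
  i=4: 3.1231·2.8714 − 3.0802·-4.1812 = +21.8461 (running +62.8989)
Area = |Σ|/2 = |62.8989|/2 = 31.4494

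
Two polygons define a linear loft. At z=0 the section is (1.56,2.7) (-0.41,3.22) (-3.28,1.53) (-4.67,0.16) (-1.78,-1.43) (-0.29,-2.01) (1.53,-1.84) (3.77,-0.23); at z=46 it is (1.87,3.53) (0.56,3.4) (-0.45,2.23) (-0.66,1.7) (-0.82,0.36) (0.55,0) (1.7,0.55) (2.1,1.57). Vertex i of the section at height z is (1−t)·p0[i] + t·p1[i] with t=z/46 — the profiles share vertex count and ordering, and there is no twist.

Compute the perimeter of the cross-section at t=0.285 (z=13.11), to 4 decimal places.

Perimeter at t=0.285: 17.2497

Cross-section at t=0.285: each vertex is (1-t)·p0[i] + t·p1[i].
  v1: (1-0.285)·(1.56,2.7) + 0.285·(1.87,3.53) = (1.6484,2.9366)
  v2: (1-0.285)·(-0.41,3.22) + 0.285·(0.56,3.4) = (-0.1336,3.2713)
  v3: (1-0.285)·(-3.28,1.53) + 0.285·(-0.45,2.23) = (-2.4735,1.7295)
  v4: (1-0.285)·(-4.67,0.16) + 0.285·(-0.66,1.7) = (-3.5272,0.5989)
  v5: (1-0.285)·(-1.78,-1.43) + 0.285·(-0.82,0.36) = (-1.5064,-0.9199)
  v6: (1-0.285)·(-0.29,-2.01) + 0.285·(0.55,0) = (-0.0506,-1.4371)
  v7: (1-0.285)·(1.53,-1.84) + 0.285·(1.7,0.55) = (1.5785,-1.1589)
  v8: (1-0.285)·(3.77,-0.23) + 0.285·(2.1,1.57) = (3.2941,0.2830)
Perimeter = Σ |v_{i+1} − v_i|:
  edge 1→2: √(-1.7819² + 0.3347²) = 1.8131 (running 1.8131)
  edge 2→3: √(-2.3399² + -1.5418²) = 2.8022 (running 4.6153)
  edge 3→4: √(-1.0537² + -1.1306²) = 1.5455 (running 6.1608)
  edge 4→5: √(2.0208² + -1.5188²) = 2.5279 (running 8.6886)
  edge 5→6: √(1.4558² + -0.5173²) = 1.5450 (running 10.2336)
  edge 6→7: √(1.6291² + 0.2783²) = 1.6527 (running 11.8862)
  edge 7→8: √(1.7156² + 1.4419²) = 2.2410 (running 14.1273)
  edge 8→1: √(-1.6457² + 2.6536²) = 3.1224 (running 17.2497)
Perimeter = 17.2497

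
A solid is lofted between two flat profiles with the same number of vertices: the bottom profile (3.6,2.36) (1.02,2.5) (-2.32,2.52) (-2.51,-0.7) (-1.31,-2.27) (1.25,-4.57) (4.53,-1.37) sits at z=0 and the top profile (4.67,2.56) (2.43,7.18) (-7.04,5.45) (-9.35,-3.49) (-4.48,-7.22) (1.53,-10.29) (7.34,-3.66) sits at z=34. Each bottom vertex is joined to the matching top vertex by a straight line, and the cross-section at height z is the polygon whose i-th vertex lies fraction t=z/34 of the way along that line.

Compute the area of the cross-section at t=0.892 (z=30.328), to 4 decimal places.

Area at t=0.892: 167.8469

Cross-section at t=0.892: each vertex is (1-t)·p0[i] + t·p1[i].
  v1: (1-0.892)·(3.6,2.36) + 0.892·(4.67,2.56) = (4.5544,2.5384)
  v2: (1-0.892)·(1.02,2.5) + 0.892·(2.43,7.18) = (2.2777,6.6746)
  v3: (1-0.892)·(-2.32,2.52) + 0.892·(-7.04,5.45) = (-6.5302,5.1336)
  v4: (1-0.892)·(-2.51,-0.7) + 0.892·(-9.35,-3.49) = (-8.6113,-3.1887)
  v5: (1-0.892)·(-1.31,-2.27) + 0.892·(-4.48,-7.22) = (-4.1376,-6.6854)
  v6: (1-0.892)·(1.25,-4.57) + 0.892·(1.53,-10.29) = (1.4998,-9.6722)
  v7: (1-0.892)·(4.53,-1.37) + 0.892·(7.34,-3.66) = (7.0365,-3.4127)
Shoelace sum Σ(x_i·y_{i+1} − x_{i+1}·y_i):
  i=1: 4.5544·6.6746 − 2.2777·2.5384 = +24.6171 (running +24.6171)
  i=2: 2.2777·5.1336 − -6.5302·6.6746 = +55.2793 (running +79.8964)
  i=3: -6.5302·-3.1887 − -8.6113·5.1336 = +65.0294 (running +144.9258)
  i=4: -8.6113·-6.6854 − -4.1376·-3.1887 = +44.3762 (running +189.3020)
  i=5: -4.1376·-9.6722 − 1.4998·-6.6854 = +50.0467 (running +239.3488)
  i=6: 1.4998·-3.4127 − 7.0365·-9.6722 = +62.9407 (running +302.2895)
  i=7: 7.0365·2.5384 − 4.5544·-3.4127 = +33.4043 (running +335.6938)
Area = |Σ|/2 = |335.6938|/2 = 167.8469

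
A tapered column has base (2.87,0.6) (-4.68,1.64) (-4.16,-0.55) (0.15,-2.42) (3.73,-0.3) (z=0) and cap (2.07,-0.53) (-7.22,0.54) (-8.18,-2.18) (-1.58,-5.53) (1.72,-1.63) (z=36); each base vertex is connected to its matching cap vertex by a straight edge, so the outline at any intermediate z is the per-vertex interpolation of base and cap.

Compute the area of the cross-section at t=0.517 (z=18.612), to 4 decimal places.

Area at t=0.517: 27.9442

Cross-section at t=0.517: each vertex is (1-t)·p0[i] + t·p1[i].
  v1: (1-0.517)·(2.87,0.6) + 0.517·(2.07,-0.53) = (2.4564,0.0158)
  v2: (1-0.517)·(-4.68,1.64) + 0.517·(-7.22,0.54) = (-5.9932,1.0713)
  v3: (1-0.517)·(-4.16,-0.55) + 0.517·(-8.18,-2.18) = (-6.2383,-1.3927)
  v4: (1-0.517)·(0.15,-2.42) + 0.517·(-1.58,-5.53) = (-0.7444,-4.0279)
  v5: (1-0.517)·(3.73,-0.3) + 0.517·(1.72,-1.63) = (2.6908,-0.9876)
Shoelace sum Σ(x_i·y_{i+1} − x_{i+1}·y_i):
  i=1: 2.4564·1.0713 − -5.9932·0.0158 = +2.7262 (running +2.7262)
  i=2: -5.9932·-1.3927 − -6.2383·1.0713 = +15.0299 (running +17.7561)
  i=3: -6.2383·-4.0279 − -0.7444·-1.3927 = +24.0905 (running +41.8465)
  i=4: -0.7444·-0.9876 − 2.6908·-4.0279 = +11.5735 (running +53.4200)
  i=5: 2.6908·0.0158 − 2.4564·-0.9876 = +2.4685 (running +55.8885)
Area = |Σ|/2 = |55.8885|/2 = 27.9442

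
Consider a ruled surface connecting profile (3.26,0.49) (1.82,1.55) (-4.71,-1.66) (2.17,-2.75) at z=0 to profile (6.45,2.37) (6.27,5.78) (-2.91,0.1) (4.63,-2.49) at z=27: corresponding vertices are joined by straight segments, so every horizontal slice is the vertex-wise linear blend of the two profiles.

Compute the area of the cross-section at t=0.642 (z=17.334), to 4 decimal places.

Area at t=0.642: 29.3152

Cross-section at t=0.642: each vertex is (1-t)·p0[i] + t·p1[i].
  v1: (1-0.642)·(3.26,0.49) + 0.642·(6.45,2.37) = (5.3080,1.6970)
  v2: (1-0.642)·(1.82,1.55) + 0.642·(6.27,5.78) = (4.6769,4.2657)
  v3: (1-0.642)·(-4.71,-1.66) + 0.642·(-2.91,0.1) = (-3.5544,-0.5301)
  v4: (1-0.642)·(2.17,-2.75) + 0.642·(4.63,-2.49) = (3.7493,-2.5831)
Shoelace sum Σ(x_i·y_{i+1} − x_{i+1}·y_i):
  i=1: 5.3080·4.2657 − 4.6769·1.6970 = +14.7055 (running +14.7055)
  i=2: 4.6769·-0.5301 − -3.5544·4.2657 = +12.6827 (running +27.3883)
  i=3: -3.5544·-2.5831 − 3.7493·-0.5301 = +11.1687 (running +38.5570)
  i=4: 3.7493·1.6970 − 5.3080·-2.5831 = +20.0734 (running +58.6304)
Area = |Σ|/2 = |58.6304|/2 = 29.3152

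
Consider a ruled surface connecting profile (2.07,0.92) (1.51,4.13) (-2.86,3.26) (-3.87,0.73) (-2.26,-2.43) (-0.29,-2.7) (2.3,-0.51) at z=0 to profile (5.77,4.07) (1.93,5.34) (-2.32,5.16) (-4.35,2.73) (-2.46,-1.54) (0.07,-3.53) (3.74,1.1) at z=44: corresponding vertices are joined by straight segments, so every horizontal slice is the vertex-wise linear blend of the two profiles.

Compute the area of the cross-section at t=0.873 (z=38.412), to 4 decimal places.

Area at t=0.873: 49.7045

Cross-section at t=0.873: each vertex is (1-t)·p0[i] + t·p1[i].
  v1: (1-0.873)·(2.07,0.92) + 0.873·(5.77,4.07) = (5.3001,3.6700)
  v2: (1-0.873)·(1.51,4.13) + 0.873·(1.93,5.34) = (1.8767,5.1863)
  v3: (1-0.873)·(-2.86,3.26) + 0.873·(-2.32,5.16) = (-2.3886,4.9187)
  v4: (1-0.873)·(-3.87,0.73) + 0.873·(-4.35,2.73) = (-4.2890,2.4760)
  v5: (1-0.873)·(-2.26,-2.43) + 0.873·(-2.46,-1.54) = (-2.4346,-1.6530)
  v6: (1-0.873)·(-0.29,-2.7) + 0.873·(0.07,-3.53) = (0.0243,-3.4246)
  v7: (1-0.873)·(2.3,-0.51) + 0.873·(3.74,1.1) = (3.5571,0.8955)
Shoelace sum Σ(x_i·y_{i+1} − x_{i+1}·y_i):
  i=1: 5.3001·5.1863 − 1.8767·3.6700 = +20.6008 (running +20.6008)
  i=2: 1.8767·4.9187 − -2.3886·5.1863 = +21.6187 (running +42.2195)
  i=3: -2.3886·2.4760 − -4.2890·4.9187 = +15.1824 (running +57.4019)
  i=4: -4.2890·-1.6530 − -2.4346·2.4760 = +13.1180 (running +70.5199)
  i=5: -2.4346·-3.4246 − 0.0243·-1.6530 = +8.3776 (running +78.8975)
  i=6: 0.0243·0.8955 − 3.5571·-3.4246 = +12.2034 (running +91.1009)
  i=7: 3.5571·3.6700 − 5.3001·0.8955 = +8.3081 (running +99.4090)
Area = |Σ|/2 = |99.4090|/2 = 49.7045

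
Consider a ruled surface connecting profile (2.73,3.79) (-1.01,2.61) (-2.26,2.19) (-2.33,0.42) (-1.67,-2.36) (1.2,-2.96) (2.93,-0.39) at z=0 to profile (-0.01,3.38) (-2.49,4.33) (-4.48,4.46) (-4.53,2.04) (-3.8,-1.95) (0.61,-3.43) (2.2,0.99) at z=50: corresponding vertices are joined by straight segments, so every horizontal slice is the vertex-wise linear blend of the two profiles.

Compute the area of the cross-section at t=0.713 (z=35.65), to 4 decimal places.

Area at t=0.713: 33.7226

Cross-section at t=0.713: each vertex is (1-t)·p0[i] + t·p1[i].
  v1: (1-0.713)·(2.73,3.79) + 0.713·(-0.01,3.38) = (0.7764,3.4977)
  v2: (1-0.713)·(-1.01,2.61) + 0.713·(-2.49,4.33) = (-2.0652,3.8364)
  v3: (1-0.713)·(-2.26,2.19) + 0.713·(-4.48,4.46) = (-3.8429,3.8085)
  v4: (1-0.713)·(-2.33,0.42) + 0.713·(-4.53,2.04) = (-3.8986,1.5751)
  v5: (1-0.713)·(-1.67,-2.36) + 0.713·(-3.8,-1.95) = (-3.1887,-2.0677)
  v6: (1-0.713)·(1.2,-2.96) + 0.713·(0.61,-3.43) = (0.7793,-3.2951)
  v7: (1-0.713)·(2.93,-0.39) + 0.713·(2.2,0.99) = (2.4095,0.5939)
Shoelace sum Σ(x_i·y_{i+1} − x_{i+1}·y_i):
  i=1: 0.7764·3.8364 − -2.0652·3.4977 = +10.2020 (running +10.2020)
  i=2: -2.0652·3.8085 − -3.8429·3.8364 = +6.8771 (running +17.0791)
  i=3: -3.8429·1.5751 − -3.8986·3.8085 = +8.7951 (running +25.8742)
  i=4: -3.8986·-2.0677 − -3.1887·1.5751 = +13.0834 (running +38.9576)
  i=5: -3.1887·-3.2951 − 0.7793·-2.0677 = +12.1185 (running +51.0761)
  i=6: 0.7793·0.5939 − 2.4095·-3.2951 = +8.4025 (running +59.4786)
  i=7: 2.4095·3.4977 − 0.7764·0.5939 = +7.9665 (running +67.4451)
Area = |Σ|/2 = |67.4451|/2 = 33.7226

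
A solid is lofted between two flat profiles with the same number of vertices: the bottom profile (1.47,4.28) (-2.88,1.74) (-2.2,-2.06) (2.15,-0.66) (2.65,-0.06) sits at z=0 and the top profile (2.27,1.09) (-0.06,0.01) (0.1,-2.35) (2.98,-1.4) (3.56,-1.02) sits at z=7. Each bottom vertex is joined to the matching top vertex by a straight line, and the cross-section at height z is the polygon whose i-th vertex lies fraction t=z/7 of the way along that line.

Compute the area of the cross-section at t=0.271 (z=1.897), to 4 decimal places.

Area at t=0.271: 17.2506

Cross-section at t=0.271: each vertex is (1-t)·p0[i] + t·p1[i].
  v1: (1-0.271)·(1.47,4.28) + 0.271·(2.27,1.09) = (1.6868,3.4155)
  v2: (1-0.271)·(-2.88,1.74) + 0.271·(-0.06,0.01) = (-2.1158,1.2712)
  v3: (1-0.271)·(-2.2,-2.06) + 0.271·(0.1,-2.35) = (-1.5767,-2.1386)
  v4: (1-0.271)·(2.15,-0.66) + 0.271·(2.98,-1.4) = (2.3749,-0.8605)
  v5: (1-0.271)·(2.65,-0.06) + 0.271·(3.56,-1.02) = (2.8966,-0.3202)
Shoelace sum Σ(x_i·y_{i+1} − x_{i+1}·y_i):
  i=1: 1.6868·1.2712 − -2.1158·3.4155 = +9.3707 (running +9.3707)
  i=2: -2.1158·-2.1386 − -1.5767·1.2712 = +6.5290 (running +15.8997)
  i=3: -1.5767·-0.8605 − 2.3749·-2.1386 = +6.4358 (running +22.3355)
  i=4: 2.3749·-0.3202 − 2.8966·-0.8605 = +1.7323 (running +24.0678)
  i=5: 2.8966·3.4155 − 1.6868·-0.3202 = +10.4334 (running +34.5013)
Area = |Σ|/2 = |34.5013|/2 = 17.2506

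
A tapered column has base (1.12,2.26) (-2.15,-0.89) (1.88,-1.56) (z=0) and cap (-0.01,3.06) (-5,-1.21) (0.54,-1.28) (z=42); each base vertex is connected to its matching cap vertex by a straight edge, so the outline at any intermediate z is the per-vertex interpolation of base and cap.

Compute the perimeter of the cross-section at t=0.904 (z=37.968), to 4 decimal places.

Perimeter at t=0.904: 16.0966

Cross-section at t=0.904: each vertex is (1-t)·p0[i] + t·p1[i].
  v1: (1-0.904)·(1.12,2.26) + 0.904·(-0.01,3.06) = (0.0985,2.9832)
  v2: (1-0.904)·(-2.15,-0.89) + 0.904·(-5,-1.21) = (-4.7264,-1.1793)
  v3: (1-0.904)·(1.88,-1.56) + 0.904·(0.54,-1.28) = (0.6686,-1.3069)
Perimeter = Σ |v_{i+1} − v_i|:
  edge 1→2: √(-4.8249² + -4.1625²) = 6.3723 (running 6.3723)
  edge 2→3: √(5.3950² + -0.1276²) = 5.3965 (running 11.7688)
  edge 3→1: √(-0.5702² + 4.2901²) = 4.3278 (running 16.0966)
Perimeter = 16.0966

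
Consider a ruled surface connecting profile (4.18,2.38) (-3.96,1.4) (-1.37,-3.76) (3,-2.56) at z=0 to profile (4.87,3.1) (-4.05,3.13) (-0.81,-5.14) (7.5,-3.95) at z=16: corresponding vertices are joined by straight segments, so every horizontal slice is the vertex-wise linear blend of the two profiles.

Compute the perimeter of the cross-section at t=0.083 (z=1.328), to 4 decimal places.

Perimeter at t=0.083: 24.3176

Cross-section at t=0.083: each vertex is (1-t)·p0[i] + t·p1[i].
  v1: (1-0.083)·(4.18,2.38) + 0.083·(4.87,3.1) = (4.2373,2.4398)
  v2: (1-0.083)·(-3.96,1.4) + 0.083·(-4.05,3.13) = (-3.9675,1.5436)
  v3: (1-0.083)·(-1.37,-3.76) + 0.083·(-0.81,-5.14) = (-1.3235,-3.8745)
  v4: (1-0.083)·(3,-2.56) + 0.083·(7.5,-3.95) = (3.3735,-2.6754)
Perimeter = Σ |v_{i+1} − v_i|:
  edge 1→2: √(-8.2047² + -0.8962²) = 8.2535 (running 8.2535)
  edge 2→3: √(2.6439² + -5.4181²) = 6.0288 (running 14.2824)
  edge 3→4: √(4.6970² + 1.1992²) = 4.8477 (running 19.1300)
  edge 4→1: √(0.8638² + 5.1151²) = 5.1875 (running 24.3176)
Perimeter = 24.3176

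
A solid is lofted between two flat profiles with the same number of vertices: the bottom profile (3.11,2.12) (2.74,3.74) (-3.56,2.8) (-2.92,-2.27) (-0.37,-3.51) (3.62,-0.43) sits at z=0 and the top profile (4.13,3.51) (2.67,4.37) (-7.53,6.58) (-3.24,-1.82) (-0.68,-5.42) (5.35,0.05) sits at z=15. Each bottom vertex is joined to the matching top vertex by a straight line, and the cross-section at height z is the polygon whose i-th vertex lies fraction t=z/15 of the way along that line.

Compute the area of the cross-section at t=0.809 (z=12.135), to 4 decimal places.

Cross-section at t=0.809: each vertex is (1-t)·p0[i] + t·p1[i].
  v1: (1-0.809)·(3.11,2.12) + 0.809·(4.13,3.51) = (3.9352,3.2445)
  v2: (1-0.809)·(2.74,3.74) + 0.809·(2.67,4.37) = (2.6834,4.2497)
  v3: (1-0.809)·(-3.56,2.8) + 0.809·(-7.53,6.58) = (-6.7717,5.8580)
  v4: (1-0.809)·(-2.92,-2.27) + 0.809·(-3.24,-1.82) = (-3.1789,-1.9060)
  v5: (1-0.809)·(-0.37,-3.51) + 0.809·(-0.68,-5.42) = (-0.6208,-5.0552)
  v6: (1-0.809)·(3.62,-0.43) + 0.809·(5.35,0.05) = (5.0196,-0.0417)
Shoelace sum Σ(x_i·y_{i+1} − x_{i+1}·y_i):
  i=1: 3.9352·4.2497 − 2.6834·3.2445 = +8.0170 (running +8.0170)
  i=2: 2.6834·5.8580 − -6.7717·4.2497 = +44.4969 (running +52.5138)
  i=3: -6.7717·-1.9060 − -3.1789·5.8580 = +31.5285 (running +84.0424)
  i=4: -3.1789·-5.0552 − -0.6208·-1.9060 = +14.8866 (running +98.9290)
  i=5: -0.6208·-0.0417 − 5.0196·-5.0552 = +25.4008 (running +124.3298)
  i=6: 5.0196·3.2445 − 3.9352·-0.0417 = +16.4501 (running +140.7798)
Area = |Σ|/2 = |140.7798|/2 = 70.3899

Area at t=0.809: 70.3899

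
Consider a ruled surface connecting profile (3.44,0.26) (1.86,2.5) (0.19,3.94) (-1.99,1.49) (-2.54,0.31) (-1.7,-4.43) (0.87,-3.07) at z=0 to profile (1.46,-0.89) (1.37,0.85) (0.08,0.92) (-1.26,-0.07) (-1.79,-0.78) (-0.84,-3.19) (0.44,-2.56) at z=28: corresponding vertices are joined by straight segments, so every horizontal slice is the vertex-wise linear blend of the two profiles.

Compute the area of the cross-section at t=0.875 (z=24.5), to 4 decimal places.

Cross-section at t=0.875: each vertex is (1-t)·p0[i] + t·p1[i].
  v1: (1-0.875)·(3.44,0.26) + 0.875·(1.46,-0.89) = (1.7075,-0.7463)
  v2: (1-0.875)·(1.86,2.5) + 0.875·(1.37,0.85) = (1.4312,1.0562)
  v3: (1-0.875)·(0.19,3.94) + 0.875·(0.08,0.92) = (0.0938,1.2975)
  v4: (1-0.875)·(-1.99,1.49) + 0.875·(-1.26,-0.07) = (-1.3513,0.1250)
  v5: (1-0.875)·(-2.54,0.31) + 0.875·(-1.79,-0.78) = (-1.8838,-0.6438)
  v6: (1-0.875)·(-1.7,-4.43) + 0.875·(-0.84,-3.19) = (-0.9475,-3.3450)
  v7: (1-0.875)·(0.87,-3.07) + 0.875·(0.44,-2.56) = (0.4938,-2.6238)
Shoelace sum Σ(x_i·y_{i+1} − x_{i+1}·y_i):
  i=1: 1.7075·1.0562 − 1.4312·-0.7463 = +2.8716 (running +2.8716)
  i=2: 1.4312·1.2975 − 0.0938·1.0562 = +1.7580 (running +4.6296)
  i=3: 0.0938·0.1250 − -1.3513·1.2975 = +1.7650 (running +6.3946)
  i=4: -1.3513·-0.6438 − -1.8838·0.1250 = +1.1053 (running +7.4999)
  i=5: -1.8838·-3.3450 − -0.9475·-0.6438 = +5.6912 (running +13.1911)
  i=6: -0.9475·-2.6238 − 0.4938·-3.3450 = +4.1376 (running +17.3287)
  i=7: 0.4938·-0.7463 − 1.7075·-2.6238 = +4.1116 (running +21.4403)
Area = |Σ|/2 = |21.4403|/2 = 10.7202

Area at t=0.875: 10.7202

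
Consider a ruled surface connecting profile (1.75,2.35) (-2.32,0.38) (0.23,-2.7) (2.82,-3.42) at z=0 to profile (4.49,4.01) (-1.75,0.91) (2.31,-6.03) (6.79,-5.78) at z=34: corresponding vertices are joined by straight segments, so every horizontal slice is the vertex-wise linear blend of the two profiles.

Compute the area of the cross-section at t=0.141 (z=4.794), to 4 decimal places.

Cross-section at t=0.141: each vertex is (1-t)·p0[i] + t·p1[i].
  v1: (1-0.141)·(1.75,2.35) + 0.141·(4.49,4.01) = (2.1363,2.5841)
  v2: (1-0.141)·(-2.32,0.38) + 0.141·(-1.75,0.91) = (-2.2396,0.4547)
  v3: (1-0.141)·(0.23,-2.7) + 0.141·(2.31,-6.03) = (0.5233,-3.1695)
  v4: (1-0.141)·(2.82,-3.42) + 0.141·(6.79,-5.78) = (3.3798,-3.7528)
Shoelace sum Σ(x_i·y_{i+1} − x_{i+1}·y_i):
  i=1: 2.1363·0.4547 − -2.2396·2.5841 = +6.7588 (running +6.7588)
  i=2: -2.2396·-3.1695 − 0.5233·0.4547 = +6.8606 (running +13.6194)
  i=3: 0.5233·-3.7528 − 3.3798·-3.1695 = +8.7485 (running +22.3680)
  i=4: 3.3798·2.5841 − 2.1363·-3.7528 = +16.7507 (running +39.1187)
Area = |Σ|/2 = |39.1187|/2 = 19.5593

Area at t=0.141: 19.5593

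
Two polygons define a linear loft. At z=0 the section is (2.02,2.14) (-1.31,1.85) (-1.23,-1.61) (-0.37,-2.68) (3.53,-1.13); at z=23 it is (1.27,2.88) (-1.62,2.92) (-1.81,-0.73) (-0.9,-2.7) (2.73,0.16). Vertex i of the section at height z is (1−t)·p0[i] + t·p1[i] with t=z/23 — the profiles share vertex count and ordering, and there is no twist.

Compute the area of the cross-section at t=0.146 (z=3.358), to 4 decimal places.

Cross-section at t=0.146: each vertex is (1-t)·p0[i] + t·p1[i].
  v1: (1-0.146)·(2.02,2.14) + 0.146·(1.27,2.88) = (1.9105,2.2480)
  v2: (1-0.146)·(-1.31,1.85) + 0.146·(-1.62,2.92) = (-1.3553,2.0062)
  v3: (1-0.146)·(-1.23,-1.61) + 0.146·(-1.81,-0.73) = (-1.3147,-1.4815)
  v4: (1-0.146)·(-0.37,-2.68) + 0.146·(-0.9,-2.7) = (-0.4474,-2.6829)
  v5: (1-0.146)·(3.53,-1.13) + 0.146·(2.73,0.16) = (3.4132,-0.9417)
Shoelace sum Σ(x_i·y_{i+1} − x_{i+1}·y_i):
  i=1: 1.9105·2.0062 − -1.3553·2.2480 = +6.8796 (running +6.8796)
  i=2: -1.3553·-1.4815 − -1.3147·2.0062 = +4.6454 (running +11.5249)
  i=3: -1.3147·-2.6829 − -0.4474·-1.4815 = +2.8644 (running +14.3893)
  i=4: -0.4474·-0.9417 − 3.4132·-2.6829 = +9.5786 (running +23.9679)
  i=5: 3.4132·2.2480 − 1.9105·-0.9417 = +9.4721 (running +33.4400)
Area = |Σ|/2 = |33.4400|/2 = 16.7200

Area at t=0.146: 16.7200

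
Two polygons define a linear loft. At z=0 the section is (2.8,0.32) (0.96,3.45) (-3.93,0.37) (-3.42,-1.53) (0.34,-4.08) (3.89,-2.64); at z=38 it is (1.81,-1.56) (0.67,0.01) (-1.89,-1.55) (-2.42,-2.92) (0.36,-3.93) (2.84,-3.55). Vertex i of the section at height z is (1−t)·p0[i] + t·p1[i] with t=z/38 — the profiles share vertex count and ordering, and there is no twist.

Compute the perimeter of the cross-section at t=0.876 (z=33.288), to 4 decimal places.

Cross-section at t=0.876: each vertex is (1-t)·p0[i] + t·p1[i].
  v1: (1-0.876)·(2.8,0.32) + 0.876·(1.81,-1.56) = (1.9328,-1.3269)
  v2: (1-0.876)·(0.96,3.45) + 0.876·(0.67,0.01) = (0.7060,0.4366)
  v3: (1-0.876)·(-3.93,0.37) + 0.876·(-1.89,-1.55) = (-2.1430,-1.3119)
  v4: (1-0.876)·(-3.42,-1.53) + 0.876·(-2.42,-2.92) = (-2.5440,-2.7476)
  v5: (1-0.876)·(0.34,-4.08) + 0.876·(0.36,-3.93) = (0.3575,-3.9486)
  v6: (1-0.876)·(3.89,-2.64) + 0.876·(2.84,-3.55) = (2.9702,-3.4372)
Perimeter = Σ |v_{i+1} − v_i|:
  edge 1→2: √(-1.2268² + 1.7634²) = 2.1482 (running 2.1482)
  edge 2→3: √(-2.8489² + -1.7485²) = 3.3427 (running 5.4909)
  edge 3→4: √(-0.4010² + -1.4357²) = 1.4907 (running 6.9816)
  edge 4→5: √(2.9015² + -1.2010²) = 3.1402 (running 10.1218)
  edge 5→6: √(2.6127² + 0.5114²) = 2.6623 (running 12.7841)
  edge 6→1: √(-1.0374² + 2.1103²) = 2.3515 (running 15.1356)
Perimeter = 15.1356

Perimeter at t=0.876: 15.1356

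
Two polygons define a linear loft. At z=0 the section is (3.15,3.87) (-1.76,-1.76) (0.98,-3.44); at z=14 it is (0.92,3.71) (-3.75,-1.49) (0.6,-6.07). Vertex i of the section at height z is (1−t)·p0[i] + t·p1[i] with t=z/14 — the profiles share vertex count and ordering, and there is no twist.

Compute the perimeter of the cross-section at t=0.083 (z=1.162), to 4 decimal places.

Perimeter at t=0.083: 18.6675

Cross-section at t=0.083: each vertex is (1-t)·p0[i] + t·p1[i].
  v1: (1-0.083)·(3.15,3.87) + 0.083·(0.92,3.71) = (2.9649,3.8567)
  v2: (1-0.083)·(-1.76,-1.76) + 0.083·(-3.75,-1.49) = (-1.9252,-1.7376)
  v3: (1-0.083)·(0.98,-3.44) + 0.083·(0.6,-6.07) = (0.9485,-3.6583)
Perimeter = Σ |v_{i+1} − v_i|:
  edge 1→2: √(-4.8901² + -5.5943²) = 7.4303 (running 7.4303)
  edge 2→3: √(2.8736² + -1.9207²) = 3.4564 (running 10.8867)
  edge 3→1: √(2.0165² + 7.5150²) = 7.7808 (running 18.6675)
Perimeter = 18.6675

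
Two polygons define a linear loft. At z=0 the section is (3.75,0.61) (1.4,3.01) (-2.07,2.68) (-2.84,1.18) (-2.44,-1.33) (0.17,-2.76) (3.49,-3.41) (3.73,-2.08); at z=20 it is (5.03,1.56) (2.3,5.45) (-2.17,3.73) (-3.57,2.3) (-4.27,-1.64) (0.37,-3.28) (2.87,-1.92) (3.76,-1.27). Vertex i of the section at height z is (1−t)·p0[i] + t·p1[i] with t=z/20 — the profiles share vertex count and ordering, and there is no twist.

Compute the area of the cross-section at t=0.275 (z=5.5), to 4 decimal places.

Area at t=0.275: 37.3076

Cross-section at t=0.275: each vertex is (1-t)·p0[i] + t·p1[i].
  v1: (1-0.275)·(3.75,0.61) + 0.275·(5.03,1.56) = (4.1020,0.8713)
  v2: (1-0.275)·(1.4,3.01) + 0.275·(2.3,5.45) = (1.6475,3.6810)
  v3: (1-0.275)·(-2.07,2.68) + 0.275·(-2.17,3.73) = (-2.0975,2.9688)
  v4: (1-0.275)·(-2.84,1.18) + 0.275·(-3.57,2.3) = (-3.0407,1.4880)
  v5: (1-0.275)·(-2.44,-1.33) + 0.275·(-4.27,-1.64) = (-2.9432,-1.4153)
  v6: (1-0.275)·(0.17,-2.76) + 0.275·(0.37,-3.28) = (0.2250,-2.9030)
  v7: (1-0.275)·(3.49,-3.41) + 0.275·(2.87,-1.92) = (3.3195,-3.0002)
  v8: (1-0.275)·(3.73,-2.08) + 0.275·(3.76,-1.27) = (3.7382,-1.8573)
Shoelace sum Σ(x_i·y_{i+1} − x_{i+1}·y_i):
  i=1: 4.1020·3.6810 − 1.6475·0.8713 = +13.6641 (running +13.6641)
  i=2: 1.6475·2.9688 − -2.0975·3.6810 = +12.6119 (running +26.2760)
  i=3: -2.0975·1.4880 − -3.0407·2.9688 = +5.9061 (running +32.1821)
  i=4: -3.0407·-1.4153 − -2.9432·1.4880 = +8.6830 (running +40.8651)
  i=5: -2.9432·-2.9030 − 0.2250·-1.4153 = +8.8627 (running +49.7278)
  i=6: 0.2250·-3.0002 − 3.3195·-2.9030 = +8.9615 (running +58.6893)
  i=7: 3.3195·-1.8573 − 3.7382·-3.0002 = +5.0505 (running +63.7398)
  i=8: 3.7382·0.8713 − 4.1020·-1.8573 = +10.8754 (running +74.6152)
Area = |Σ|/2 = |74.6152|/2 = 37.3076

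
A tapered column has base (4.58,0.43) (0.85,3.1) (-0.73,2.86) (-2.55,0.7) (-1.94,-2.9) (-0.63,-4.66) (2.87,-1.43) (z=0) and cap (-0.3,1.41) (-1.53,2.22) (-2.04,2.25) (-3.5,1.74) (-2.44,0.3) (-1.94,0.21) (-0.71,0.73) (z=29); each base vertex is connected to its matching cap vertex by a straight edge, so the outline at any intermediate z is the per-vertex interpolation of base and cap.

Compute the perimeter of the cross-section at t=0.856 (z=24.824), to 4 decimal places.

Cross-section at t=0.856: each vertex is (1-t)·p0[i] + t·p1[i].
  v1: (1-0.856)·(4.58,0.43) + 0.856·(-0.3,1.41) = (0.4027,1.2689)
  v2: (1-0.856)·(0.85,3.1) + 0.856·(-1.53,2.22) = (-1.1873,2.3467)
  v3: (1-0.856)·(-0.73,2.86) + 0.856·(-2.04,2.25) = (-1.8514,2.3378)
  v4: (1-0.856)·(-2.55,0.7) + 0.856·(-3.5,1.74) = (-3.3632,1.5902)
  v5: (1-0.856)·(-1.94,-2.9) + 0.856·(-2.44,0.3) = (-2.3680,-0.1608)
  v6: (1-0.856)·(-0.63,-4.66) + 0.856·(-1.94,0.21) = (-1.7514,-0.4913)
  v7: (1-0.856)·(2.87,-1.43) + 0.856·(-0.71,0.73) = (-0.1945,0.4190)
Perimeter = Σ |v_{i+1} − v_i|:
  edge 1→2: √(-1.5900² + 1.0778²) = 1.9209 (running 1.9209)
  edge 2→3: √(-0.6641² + -0.0089²) = 0.6641 (running 2.5850)
  edge 3→4: √(-1.5118² + -0.7476²) = 1.6866 (running 4.2716)
  edge 4→5: √(0.9952² + -1.7510²) = 2.0141 (running 6.2857)
  edge 5→6: √(0.6166² + -0.3305²) = 0.6996 (running 6.9853)
  edge 6→7: √(1.5569² + 0.9102²) = 1.8034 (running 8.7888)
  edge 7→1: √(0.5972² + 0.8499²) = 1.0388 (running 9.8275)
Perimeter = 9.8275

Perimeter at t=0.856: 9.8275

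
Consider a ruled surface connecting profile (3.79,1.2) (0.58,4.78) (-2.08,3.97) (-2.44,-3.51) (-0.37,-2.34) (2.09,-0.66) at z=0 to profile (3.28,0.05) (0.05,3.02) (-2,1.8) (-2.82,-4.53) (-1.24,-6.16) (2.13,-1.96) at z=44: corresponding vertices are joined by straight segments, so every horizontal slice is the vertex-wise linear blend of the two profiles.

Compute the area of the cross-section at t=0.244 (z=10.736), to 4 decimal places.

Area at t=0.244: 30.7787

Cross-section at t=0.244: each vertex is (1-t)·p0[i] + t·p1[i].
  v1: (1-0.244)·(3.79,1.2) + 0.244·(3.28,0.05) = (3.6656,0.9194)
  v2: (1-0.244)·(0.58,4.78) + 0.244·(0.05,3.02) = (0.4507,4.3506)
  v3: (1-0.244)·(-2.08,3.97) + 0.244·(-2,1.8) = (-2.0605,3.4405)
  v4: (1-0.244)·(-2.44,-3.51) + 0.244·(-2.82,-4.53) = (-2.5327,-3.7589)
  v5: (1-0.244)·(-0.37,-2.34) + 0.244·(-1.24,-6.16) = (-0.5823,-3.2721)
  v6: (1-0.244)·(2.09,-0.66) + 0.244·(2.13,-1.96) = (2.0998,-0.9772)
Shoelace sum Σ(x_i·y_{i+1} − x_{i+1}·y_i):
  i=1: 3.6656·4.3506 − 0.4507·0.9194 = +15.5329 (running +15.5329)
  i=2: 0.4507·3.4405 − -2.0605·4.3506 = +10.5148 (running +26.0477)
  i=3: -2.0605·-3.7589 − -2.5327·3.4405 = +16.4590 (running +42.5067)
  i=4: -2.5327·-3.2721 − -0.5823·-3.7589 = +6.0985 (running +48.6052)
  i=5: -0.5823·-0.9772 − 2.0998·-3.2721 = +7.4396 (running +56.0448)
  i=6: 2.0998·0.9194 − 3.6656·-0.9772 = +5.5125 (running +61.5573)
Area = |Σ|/2 = |61.5573|/2 = 30.7787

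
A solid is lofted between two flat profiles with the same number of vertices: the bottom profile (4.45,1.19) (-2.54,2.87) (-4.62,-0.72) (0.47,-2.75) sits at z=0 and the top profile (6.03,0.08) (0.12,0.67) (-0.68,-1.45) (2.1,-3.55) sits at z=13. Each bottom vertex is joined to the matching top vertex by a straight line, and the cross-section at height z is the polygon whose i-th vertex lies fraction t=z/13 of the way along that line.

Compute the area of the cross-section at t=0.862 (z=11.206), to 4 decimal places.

Cross-section at t=0.862: each vertex is (1-t)·p0[i] + t·p1[i].
  v1: (1-0.862)·(4.45,1.19) + 0.862·(6.03,0.08) = (5.8120,0.2332)
  v2: (1-0.862)·(-2.54,2.87) + 0.862·(0.12,0.67) = (-0.2471,0.9736)
  v3: (1-0.862)·(-4.62,-0.72) + 0.862·(-0.68,-1.45) = (-1.2237,-1.3493)
  v4: (1-0.862)·(0.47,-2.75) + 0.862·(2.1,-3.55) = (1.8751,-3.4396)
Shoelace sum Σ(x_i·y_{i+1} − x_{i+1}·y_i):
  i=1: 5.8120·0.9736 − -0.2471·0.2332 = +5.7161 (running +5.7161)
  i=2: -0.2471·-1.3493 − -1.2237·0.9736 = +1.5248 (running +7.2409)
  i=3: -1.2237·-3.4396 − 1.8751·-1.3493 = +6.7391 (running +13.9800)
  i=4: 1.8751·0.2332 − 5.8120·-3.4396 = +20.4280 (running +34.4080)
Area = |Σ|/2 = |34.4080|/2 = 17.2040

Area at t=0.862: 17.2040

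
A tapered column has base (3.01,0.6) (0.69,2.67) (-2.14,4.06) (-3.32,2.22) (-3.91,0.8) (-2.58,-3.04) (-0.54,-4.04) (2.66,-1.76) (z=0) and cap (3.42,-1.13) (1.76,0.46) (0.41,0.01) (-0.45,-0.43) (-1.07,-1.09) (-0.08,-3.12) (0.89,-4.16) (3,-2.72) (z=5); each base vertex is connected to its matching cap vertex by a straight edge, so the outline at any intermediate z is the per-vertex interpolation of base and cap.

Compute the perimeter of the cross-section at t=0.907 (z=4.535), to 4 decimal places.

Perimeter at t=0.907: 14.2086

Cross-section at t=0.907: each vertex is (1-t)·p0[i] + t·p1[i].
  v1: (1-0.907)·(3.01,0.6) + 0.907·(3.42,-1.13) = (3.3819,-0.9691)
  v2: (1-0.907)·(0.69,2.67) + 0.907·(1.76,0.46) = (1.6605,0.6655)
  v3: (1-0.907)·(-2.14,4.06) + 0.907·(0.41,0.01) = (0.1729,0.3866)
  v4: (1-0.907)·(-3.32,2.22) + 0.907·(-0.45,-0.43) = (-0.7169,-0.1836)
  v5: (1-0.907)·(-3.91,0.8) + 0.907·(-1.07,-1.09) = (-1.3341,-0.9142)
  v6: (1-0.907)·(-2.58,-3.04) + 0.907·(-0.08,-3.12) = (-0.3125,-3.1126)
  v7: (1-0.907)·(-0.54,-4.04) + 0.907·(0.89,-4.16) = (0.7570,-4.1488)
  v8: (1-0.907)·(2.66,-1.76) + 0.907·(3,-2.72) = (2.9684,-2.6307)
Perimeter = Σ |v_{i+1} − v_i|:
  edge 1→2: √(-1.7214² + 1.6346²) = 2.3739 (running 2.3739)
  edge 2→3: √(-1.4876² + -0.2789²) = 1.5136 (running 3.8874)
  edge 3→4: √(-0.8898² + -0.5702²) = 1.0568 (running 4.9442)
  edge 4→5: √(-0.6172² + -0.7307²) = 0.9565 (running 5.9007)
  edge 5→6: √(1.0216² + -2.1983²) = 2.4241 (running 8.3248)
  edge 6→7: √(1.0695² + -1.0363²) = 1.4892 (running 9.8140)
  edge 7→8: √(2.2114² + 1.5181²) = 2.6823 (running 12.4963)
  edge 8→1: √(0.4135² + 1.6616²) = 1.7123 (running 14.2086)
Perimeter = 14.2086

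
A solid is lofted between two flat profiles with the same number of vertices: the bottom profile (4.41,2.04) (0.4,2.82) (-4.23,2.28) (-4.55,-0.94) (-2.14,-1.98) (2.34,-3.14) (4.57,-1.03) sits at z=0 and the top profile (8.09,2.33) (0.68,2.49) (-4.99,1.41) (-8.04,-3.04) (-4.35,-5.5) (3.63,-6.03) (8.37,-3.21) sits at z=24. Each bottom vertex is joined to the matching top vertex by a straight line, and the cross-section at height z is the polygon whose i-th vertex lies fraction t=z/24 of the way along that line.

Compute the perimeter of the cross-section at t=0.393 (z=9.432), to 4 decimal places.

Perimeter at t=0.393: 31.7256

Cross-section at t=0.393: each vertex is (1-t)·p0[i] + t·p1[i].
  v1: (1-0.393)·(4.41,2.04) + 0.393·(8.09,2.33) = (5.8562,2.1540)
  v2: (1-0.393)·(0.4,2.82) + 0.393·(0.68,2.49) = (0.5100,2.6903)
  v3: (1-0.393)·(-4.23,2.28) + 0.393·(-4.99,1.41) = (-4.5287,1.9381)
  v4: (1-0.393)·(-4.55,-0.94) + 0.393·(-8.04,-3.04) = (-5.9216,-1.7653)
  v5: (1-0.393)·(-2.14,-1.98) + 0.393·(-4.35,-5.5) = (-3.0085,-3.3634)
  v6: (1-0.393)·(2.34,-3.14) + 0.393·(3.63,-6.03) = (2.8470,-4.2758)
  v7: (1-0.393)·(4.57,-1.03) + 0.393·(8.37,-3.21) = (6.0634,-1.8867)
Perimeter = Σ |v_{i+1} − v_i|:
  edge 1→2: √(-5.3462² + 0.5363²) = 5.3730 (running 5.3730)
  edge 2→3: √(-5.0387² + -0.7522²) = 5.0946 (running 10.4676)
  edge 3→4: √(-1.3929² + -3.7034²) = 3.9567 (running 14.4243)
  edge 4→5: √(2.9130² + -1.5981²) = 3.3226 (running 17.7469)
  edge 5→6: √(5.8555² + -0.9124²) = 5.9262 (running 23.6730)
  edge 6→7: √(3.2164² + 2.3890²) = 4.0066 (running 27.6796)
  edge 7→1: √(-0.2072² + 4.0407²) = 4.0460 (running 31.7256)
Perimeter = 31.7256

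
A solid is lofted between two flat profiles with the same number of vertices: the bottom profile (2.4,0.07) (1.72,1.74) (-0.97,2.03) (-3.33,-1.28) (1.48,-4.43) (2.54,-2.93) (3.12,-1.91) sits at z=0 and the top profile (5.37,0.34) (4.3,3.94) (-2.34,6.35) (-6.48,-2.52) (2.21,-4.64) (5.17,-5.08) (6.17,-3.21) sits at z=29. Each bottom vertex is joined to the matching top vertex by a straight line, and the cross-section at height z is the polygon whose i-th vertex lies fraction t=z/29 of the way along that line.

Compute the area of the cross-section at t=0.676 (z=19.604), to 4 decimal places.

Cross-section at t=0.676: each vertex is (1-t)·p0[i] + t·p1[i].
  v1: (1-0.676)·(2.4,0.07) + 0.676·(5.37,0.34) = (4.4077,0.2525)
  v2: (1-0.676)·(1.72,1.74) + 0.676·(4.3,3.94) = (3.4641,3.2272)
  v3: (1-0.676)·(-0.97,2.03) + 0.676·(-2.34,6.35) = (-1.8961,4.9503)
  v4: (1-0.676)·(-3.33,-1.28) + 0.676·(-6.48,-2.52) = (-5.4594,-2.1182)
  v5: (1-0.676)·(1.48,-4.43) + 0.676·(2.21,-4.64) = (1.9735,-4.5720)
  v6: (1-0.676)·(2.54,-2.93) + 0.676·(5.17,-5.08) = (4.3179,-4.3834)
  v7: (1-0.676)·(3.12,-1.91) + 0.676·(6.17,-3.21) = (5.1818,-2.7888)
Shoelace sum Σ(x_i·y_{i+1} − x_{i+1}·y_i):
  i=1: 4.4077·3.2272 − 3.4641·0.2525 = +13.3498 (running +13.3498)
  i=2: 3.4641·4.9503 − -1.8961·3.2272 = +23.2675 (running +36.6173)
  i=3: -1.8961·-2.1182 − -5.4594·4.9503 = +31.0422 (running +67.6595)
  i=4: -5.4594·-4.5720 − 1.9735·-2.1182 = +29.1405 (running +96.8000)
  i=5: 1.9735·-4.3834 − 4.3179·-4.5720 = +11.0906 (running +107.8906)
  i=6: 4.3179·-2.7888 − 5.1818·-4.3834 = +10.6722 (running +118.5628)
  i=7: 5.1818·0.2525 − 4.4077·-2.7888 = +13.6008 (running +132.1636)
Area = |Σ|/2 = |132.1636|/2 = 66.0818

Area at t=0.676: 66.0818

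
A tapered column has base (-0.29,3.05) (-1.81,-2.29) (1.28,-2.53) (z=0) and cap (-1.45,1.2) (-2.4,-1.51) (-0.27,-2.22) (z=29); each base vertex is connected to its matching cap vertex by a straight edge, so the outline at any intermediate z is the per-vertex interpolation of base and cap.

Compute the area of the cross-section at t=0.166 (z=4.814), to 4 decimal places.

Area at t=0.166: 7.4117

Cross-section at t=0.166: each vertex is (1-t)·p0[i] + t·p1[i].
  v1: (1-0.166)·(-0.29,3.05) + 0.166·(-1.45,1.2) = (-0.4826,2.7429)
  v2: (1-0.166)·(-1.81,-2.29) + 0.166·(-2.4,-1.51) = (-1.9079,-2.1605)
  v3: (1-0.166)·(1.28,-2.53) + 0.166·(-0.27,-2.22) = (1.0227,-2.4785)
Shoelace sum Σ(x_i·y_{i+1} − x_{i+1}·y_i):
  i=1: -0.4826·-2.1605 − -1.9079·2.7429 = +6.2759 (running +6.2759)
  i=2: -1.9079·-2.4785 − 1.0227·-2.1605 = +6.9385 (running +13.2143)
  i=3: 1.0227·2.7429 − -0.4826·-2.4785 = +1.6091 (running +14.8235)
Area = |Σ|/2 = |14.8235|/2 = 7.4117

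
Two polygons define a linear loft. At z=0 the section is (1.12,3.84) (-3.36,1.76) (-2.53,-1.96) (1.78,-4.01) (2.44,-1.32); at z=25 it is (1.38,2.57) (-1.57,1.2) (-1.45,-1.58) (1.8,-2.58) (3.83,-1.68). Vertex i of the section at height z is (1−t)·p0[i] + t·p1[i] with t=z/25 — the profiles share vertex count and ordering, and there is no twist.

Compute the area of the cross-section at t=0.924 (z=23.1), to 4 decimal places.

Cross-section at t=0.924: each vertex is (1-t)·p0[i] + t·p1[i].
  v1: (1-0.924)·(1.12,3.84) + 0.924·(1.38,2.57) = (1.3602,2.6665)
  v2: (1-0.924)·(-3.36,1.76) + 0.924·(-1.57,1.2) = (-1.7060,1.2426)
  v3: (1-0.924)·(-2.53,-1.96) + 0.924·(-1.45,-1.58) = (-1.5321,-1.6089)
  v4: (1-0.924)·(1.78,-4.01) + 0.924·(1.8,-2.58) = (1.7985,-2.6887)
  v5: (1-0.924)·(2.44,-1.32) + 0.924·(3.83,-1.68) = (3.7244,-1.6526)
Shoelace sum Σ(x_i·y_{i+1} − x_{i+1}·y_i):
  i=1: 1.3602·1.2426 − -1.7060·2.6665 = +6.2394 (running +6.2394)
  i=2: -1.7060·-1.6089 − -1.5321·1.2426 = +4.6485 (running +10.8879)
  i=3: -1.5321·-2.6887 − 1.7985·-1.6089 = +7.0128 (running +17.9007)
  i=4: 1.7985·-1.6526 − 3.7244·-2.6887 = +7.0414 (running +24.9421)
  i=5: 3.7244·2.6665 − 1.3602·-1.6526 = +12.1791 (running +37.1211)
Area = |Σ|/2 = |37.1211|/2 = 18.5606

Area at t=0.924: 18.5606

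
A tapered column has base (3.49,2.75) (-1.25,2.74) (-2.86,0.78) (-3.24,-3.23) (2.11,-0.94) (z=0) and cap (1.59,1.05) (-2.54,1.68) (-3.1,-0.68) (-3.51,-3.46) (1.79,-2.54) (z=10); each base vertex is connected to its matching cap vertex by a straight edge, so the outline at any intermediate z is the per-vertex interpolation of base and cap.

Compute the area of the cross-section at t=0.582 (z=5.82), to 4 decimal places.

Area at t=0.582: 22.8112

Cross-section at t=0.582: each vertex is (1-t)·p0[i] + t·p1[i].
  v1: (1-0.582)·(3.49,2.75) + 0.582·(1.59,1.05) = (2.3842,1.7606)
  v2: (1-0.582)·(-1.25,2.74) + 0.582·(-2.54,1.68) = (-2.0008,2.1231)
  v3: (1-0.582)·(-2.86,0.78) + 0.582·(-3.1,-0.68) = (-2.9997,-0.0697)
  v4: (1-0.582)·(-3.24,-3.23) + 0.582·(-3.51,-3.46) = (-3.3971,-3.3639)
  v5: (1-0.582)·(2.11,-0.94) + 0.582·(1.79,-2.54) = (1.9238,-1.8712)
Shoelace sum Σ(x_i·y_{i+1} − x_{i+1}·y_i):
  i=1: 2.3842·2.1231 − -2.0008·1.7606 = +8.5844 (running +8.5844)
  i=2: -2.0008·-0.0697 − -2.9997·2.1231 = +6.5081 (running +15.0925)
  i=3: -2.9997·-3.3639 − -3.3971·-0.0697 = +9.8537 (running +24.9461)
  i=4: -3.3971·-1.8712 − 1.9238·-3.3639 = +12.8280 (running +37.7741)
  i=5: 1.9238·1.7606 − 2.3842·-1.8712 = +7.8483 (running +45.6224)
Area = |Σ|/2 = |45.6224|/2 = 22.8112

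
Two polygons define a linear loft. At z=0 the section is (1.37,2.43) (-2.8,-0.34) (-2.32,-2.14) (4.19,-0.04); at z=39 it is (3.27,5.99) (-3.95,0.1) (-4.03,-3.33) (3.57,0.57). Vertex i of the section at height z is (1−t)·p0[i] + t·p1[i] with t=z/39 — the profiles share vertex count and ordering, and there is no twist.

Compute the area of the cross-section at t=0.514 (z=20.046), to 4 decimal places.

Cross-section at t=0.514: each vertex is (1-t)·p0[i] + t·p1[i].
  v1: (1-0.514)·(1.37,2.43) + 0.514·(3.27,5.99) = (2.3466,4.2598)
  v2: (1-0.514)·(-2.8,-0.34) + 0.514·(-3.95,0.1) = (-3.3911,-0.1138)
  v3: (1-0.514)·(-2.32,-2.14) + 0.514·(-4.03,-3.33) = (-3.1989,-2.7517)
  v4: (1-0.514)·(4.19,-0.04) + 0.514·(3.57,0.57) = (3.8713,0.2735)
Shoelace sum Σ(x_i·y_{i+1} − x_{i+1}·y_i):
  i=1: 2.3466·-0.1138 − -3.3911·4.2598 = +14.1784 (running +14.1784)
  i=2: -3.3911·-2.7517 − -3.1989·-0.1138 = +8.9670 (running +23.1454)
  i=3: -3.1989·0.2735 − 3.8713·-2.7517 = +9.7775 (running +32.9229)
  i=4: 3.8713·4.2598 − 2.3466·0.2735 = +15.8493 (running +48.7722)
Area = |Σ|/2 = |48.7722|/2 = 24.3861

Area at t=0.514: 24.3861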